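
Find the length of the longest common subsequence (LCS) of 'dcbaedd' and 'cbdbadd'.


DP table for LCS of 'dcbaedd' and 'cbdbadd':
       c  b  d  b  a  d  d
    0  0  0  0  0  0  0  0
  d 0  0  0  1  1  1  1  1
  c 0  1  1  1  1  1  1  1
  b 0  1  2  2  2  2  2  2
  a 0  1  2  2  2  3  3  3
  e 0  1  2  2  2  3  3  3
  d 0  1  2  3  3  3  4  4
  d 0  1  2  3  3  3  4  5
LCS: 'dbadd'
LCS length = 5

5


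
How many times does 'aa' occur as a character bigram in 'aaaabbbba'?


Scanning 'aaaabbbba' for bigram 'aa':
  Position 0: 'aa' -> MATCH
  Position 1: 'aa' -> MATCH
  Position 2: 'aa' -> MATCH
  Position 3: 'ab' -> no
  Position 4: 'bb' -> no
  Position 5: 'bb' -> no
  Position 6: 'bb' -> no
  Position 7: 'ba' -> no
Total matches: 3

3


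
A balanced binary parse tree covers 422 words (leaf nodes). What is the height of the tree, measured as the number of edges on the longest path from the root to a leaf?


In a balanced binary tree with n leaves the deepest leaf is ceil(log2(n)) edges below the root.
log2(422) = 8.7211
ceil(8.7211) = 9
height (edges) = 9

9


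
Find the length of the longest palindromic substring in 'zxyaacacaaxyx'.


Scanning 'zxyaacacaaxyx' for palindromic substrings.
Substring at positions 3-9: 'aacacaa'.
Check: reverse('aacacaa') = 'aacacaa' -> palindrome confirmed.
Neighbouring characters ('y' / 'x') break symmetry, so it cannot extend further.
No longer palindromic substring exists; longest length = 7

7


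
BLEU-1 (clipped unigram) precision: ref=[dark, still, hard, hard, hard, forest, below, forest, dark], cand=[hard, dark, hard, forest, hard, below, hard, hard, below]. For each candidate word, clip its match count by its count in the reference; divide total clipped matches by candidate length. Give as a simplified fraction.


Reference word counts: {'below': 1, 'dark': 2, 'forest': 2, 'hard': 3, 'still': 1}
Checking each candidate word (with clipping):
  'hard' -> in reference (ref count 3, used 1/3) -> match (matches: 1)
  'dark' -> in reference (ref count 2, used 1/2) -> match (matches: 2)
  'hard' -> in reference (ref count 3, used 2/3) -> match (matches: 3)
  'forest' -> in reference (ref count 2, used 1/2) -> match (matches: 4)
  'hard' -> in reference (ref count 3, used 3/3) -> match (matches: 5)
  'below' -> in reference (ref count 1, used 1/1) -> match (matches: 6)
  'hard' -> ref count 3 already used up (3/3) -> clipped, no match (matches: 6)
  'hard' -> ref count 3 already used up (3/3) -> clipped, no match (matches: 6)
  'below' -> ref count 1 already used up (1/1) -> clipped, no match (matches: 6)
Clipped matches: 6, Candidate length: 9
Precision = 6/9 = 2/3

2/3


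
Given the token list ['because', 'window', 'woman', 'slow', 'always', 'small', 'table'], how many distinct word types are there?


Listing all tokens and tracking unique types:
  Token 1: 'because' -> NEW (unique so far: 1)
  Token 2: 'window' -> NEW (unique so far: 2)
  Token 3: 'woman' -> NEW (unique so far: 3)
  Token 4: 'slow' -> NEW (unique so far: 4)
  Token 5: 'always' -> NEW (unique so far: 5)
  Token 6: 'small' -> NEW (unique so far: 6)
  Token 7: 'table' -> NEW (unique so far: 7)
Unique types: ('always', 'because', 'slow', 'small', 'table', 'window', 'woman')
Vocabulary size: 7

7


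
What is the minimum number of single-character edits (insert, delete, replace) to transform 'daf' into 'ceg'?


Building DP table for s1='daf' (len 3) and s2='ceg' (len 3):
       c  e  g
    0  1  2  3
  d 1  1  2  3
  a 2  2  2  3
  f 3  3  3  3
Edit distance = dp[3][3] = 3

3


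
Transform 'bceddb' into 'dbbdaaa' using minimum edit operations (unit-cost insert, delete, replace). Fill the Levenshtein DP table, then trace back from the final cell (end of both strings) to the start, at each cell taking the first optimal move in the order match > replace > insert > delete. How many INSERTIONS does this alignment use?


Edit distance = 6. Backtracking from cell (6, 7) with preference match > replace > insert > delete,
then listing the resulting alignment 'bceddb' -> 'dbbdaaa' left to right:
  Step 1: insert 'd' [insertion #1]
  Step 2: keep 'b'
  Step 3: replace c->b
  Step 4: replace e->d
  Step 5: replace d->a
  Step 6: replace d->a
  Step 7: replace b->a
Total insertions: 1

1


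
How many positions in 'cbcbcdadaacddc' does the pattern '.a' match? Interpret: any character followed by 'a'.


Pattern: .a means any character followed by 'a'.
Scanning 'cbcbcdadaacddc' position-by-position:
  Pos 0: window 'cb' -> no
  Pos 1: window 'bc' -> no
  Pos 2: window 'cb' -> no
  Pos 3: window 'bc' -> no
  Pos 4: window 'cd' -> no
  Pos 5: window 'da' -> MATCH
  Pos 6: window 'ad' -> no
  Pos 7: window 'da' -> MATCH
  Pos 8: window 'aa' -> MATCH
  Pos 9: window 'ac' -> no
  Pos 10: window 'cd' -> no
  Pos 11: window 'dd' -> no
  Pos 12: window 'dc' -> no
  Pos 13: window 'c' -> no
Total matches: 3

3


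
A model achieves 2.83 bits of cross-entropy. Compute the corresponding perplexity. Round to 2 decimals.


Perplexity formula: PP = 2^H
H = 2.83
PP = 2^2.83
Decompose: 2^2.83 = 2^2 * 2^0.83
2^2 = 4, 2^0.83 ~ 1.7776854
PP ~ 4 * 1.7776854 = 7.1107416
Rounded to 2 decimals: 7.11

7.11


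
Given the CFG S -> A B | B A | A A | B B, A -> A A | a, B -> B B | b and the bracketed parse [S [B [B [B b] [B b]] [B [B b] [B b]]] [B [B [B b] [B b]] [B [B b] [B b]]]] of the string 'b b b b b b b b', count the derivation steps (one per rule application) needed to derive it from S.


Every bracketed nonterminal node [X ...] in the tree is produced by exactly one rule application.
Reading the tree off as a leftmost derivation:
  Step 1: S  =>  B B   (applied S -> B B)
  Step 2: B B  =>  B B B   (applied B -> B B)
  Step 3: B B B  =>  B B B B   (applied B -> B B)
  Step 4: B B B B  =>  b B B B   (applied B -> b)
  Step 5: b B B B  =>  b b B B   (applied B -> b)
  Step 6: b b B B  =>  b b B B B   (applied B -> B B)
  Step 7: b b B B B  =>  b b b B B   (applied B -> b)
  Step 8: b b b B B  =>  b b b b B   (applied B -> b)
  Step 9: b b b b B  =>  b b b b B B   (applied B -> B B)
  Step 10: b b b b B B  =>  b b b b B B B   (applied B -> B B)
  Step 11: b b b b B B B  =>  b b b b b B B   (applied B -> b)
  Step 12: b b b b b B B  =>  b b b b b b B   (applied B -> b)
  Step 13: b b b b b b B  =>  b b b b b b B B   (applied B -> B B)
  Step 14: b b b b b b B B  =>  b b b b b b b B   (applied B -> b)
  Step 15: b b b b b b b B  =>  b b b b b b b b   (applied B -> b)
Final yield: b b b b b b b b
Total rewrite steps: 15

15


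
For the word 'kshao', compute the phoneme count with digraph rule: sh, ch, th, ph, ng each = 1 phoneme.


Parsing 'kshao' greedily, digraphs first:
  'k' -> consonant phoneme (phonemes so far: 1)
  'sh' -> digraph (1 consonant phoneme) (phonemes so far: 2)
  'a' -> vowel phoneme (phonemes so far: 3)
  'o' -> vowel phoneme (phonemes so far: 4)
Total phonemes: 4

4


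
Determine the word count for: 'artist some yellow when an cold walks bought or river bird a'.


Counting words by splitting on spaces:
  Word 1: 'artist'
  Word 2: 'some'
  Word 3: 'yellow'
  Word 4: 'when'
  Word 5: 'an'
  Word 6: 'cold'
  Word 7: 'walks'
  Word 8: 'bought'
  Word 9: 'or'
  Word 10: 'river'
  Word 11: 'bird'
  Word 12: 'a'
Total words: 12

12


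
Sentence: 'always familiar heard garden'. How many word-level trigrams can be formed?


Word trigrams from [4] words:
  Trigram 1: (always familiar heard)
  Trigram 2: (familiar heard garden)
Total word trigrams: 4 - 2 = 2

2


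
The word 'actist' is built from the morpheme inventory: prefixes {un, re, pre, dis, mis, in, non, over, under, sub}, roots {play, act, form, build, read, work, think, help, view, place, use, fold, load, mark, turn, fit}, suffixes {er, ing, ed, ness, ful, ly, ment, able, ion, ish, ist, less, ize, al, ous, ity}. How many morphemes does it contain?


Segmenting 'actist' against the inventory:
  'act' -> root (morpheme 1)
  'ist' -> suffix (morpheme 2)
Total morphemes: 2

2


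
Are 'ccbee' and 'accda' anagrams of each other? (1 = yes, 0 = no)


Sort characters of 'ccbee': 'bccee'
Sort characters of 'accda': 'aaccd'
Sorted forms differ -> they are NOT anagrams
Result: 0

0


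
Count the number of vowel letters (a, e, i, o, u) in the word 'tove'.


Scanning each character of 'tove':
  Position 1: 't' -> consonant (running count: 0)
  Position 2: 'o' -> vowel (running count: 1)
  Position 3: 'v' -> consonant (running count: 1)
  Position 4: 'e' -> vowel (running count: 2)
Total vowels: 2

2


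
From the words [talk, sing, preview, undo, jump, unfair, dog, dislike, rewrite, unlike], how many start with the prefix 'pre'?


Checking each word for prefix 'pre':
  'talk' -> no (count: 0)
  'sing' -> no (count: 0)
  'preview' -> YES, starts with 'pre' (count: 1)
  'undo' -> no (count: 1)
  'jump' -> no (count: 1)
  'unfair' -> no (count: 1)
  'dog' -> no (count: 1)
  'dislike' -> no (count: 1)
  'rewrite' -> no (count: 1)
  'unlike' -> no (count: 1)
Total with prefix 'pre': 1

1


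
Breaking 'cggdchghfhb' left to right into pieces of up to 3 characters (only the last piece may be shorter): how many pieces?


'cggdchghfhb' has 11 characters.
Chunking with max size 3:
  Chunk 1: 'cgg' (positions 0-2)
  Chunk 2: 'dch' (positions 3-5)
  Chunk 3: 'ghf' (positions 6-8)
  Chunk 4: 'hb' (positions 9-10)
Total chunks: ceil(11 / 3) = 4

4


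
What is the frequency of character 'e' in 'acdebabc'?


Scanning 'acdebabc' for 'e':
  Position 3: 'e' -> MATCH (count: 1)
Total occurrences of 'e': 1

1


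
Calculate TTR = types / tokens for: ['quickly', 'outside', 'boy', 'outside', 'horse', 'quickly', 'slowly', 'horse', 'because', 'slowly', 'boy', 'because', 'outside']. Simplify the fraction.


Tokens: 13
Unique types: ('because', 'boy', 'horse', 'outside', 'quickly', 'slowly') = 6
TTR = 6/13
Already in lowest terms.

6/13


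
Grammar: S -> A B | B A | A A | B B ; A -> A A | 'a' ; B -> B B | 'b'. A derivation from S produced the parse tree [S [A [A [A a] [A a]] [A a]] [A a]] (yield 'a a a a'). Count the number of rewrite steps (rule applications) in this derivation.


Every bracketed nonterminal node [X ...] in the tree is produced by exactly one rule application.
Reading the tree off as a leftmost derivation:
  Step 1: S  =>  A A   (applied S -> A A)
  Step 2: A A  =>  A A A   (applied A -> A A)
  Step 3: A A A  =>  A A A A   (applied A -> A A)
  Step 4: A A A A  =>  a A A A   (applied A -> a)
  Step 5: a A A A  =>  a a A A   (applied A -> a)
  Step 6: a a A A  =>  a a a A   (applied A -> a)
  Step 7: a a a A  =>  a a a a   (applied A -> a)
Final yield: a a a a
Total rewrite steps: 7

7


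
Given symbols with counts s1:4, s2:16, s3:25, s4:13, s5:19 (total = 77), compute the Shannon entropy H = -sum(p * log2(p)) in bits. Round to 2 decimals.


Computing entropy H = -sum(p_i * log2(p_i)):
  s1: p = 4/77 = 0.0519, -p*log2(p) = 0.2217
  s2: p = 16/77 = 0.2078, -p*log2(p) = 0.4710
  s3: p = 25/77 = 0.3247, -p*log2(p) = 0.5269
  s4: p = 13/77 = 0.1688, -p*log2(p) = 0.4333
  s5: p = 19/77 = 0.2468, -p*log2(p) = 0.4982
H = sum of terms = 2.1511
Rounded to 2 decimals: 2.15

2.15


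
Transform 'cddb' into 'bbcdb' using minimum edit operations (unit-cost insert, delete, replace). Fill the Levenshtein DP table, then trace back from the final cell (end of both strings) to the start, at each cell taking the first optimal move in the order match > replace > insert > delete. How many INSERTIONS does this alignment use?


Edit distance = 3. Backtracking from cell (4, 5) with preference match > replace > insert > delete,
then listing the resulting alignment 'cddb' -> 'bbcdb' left to right:
  Step 1: insert 'b' [insertion #1]
  Step 2: replace c->b
  Step 3: replace d->c
  Step 4: keep 'd'
  Step 5: keep 'b'
Total insertions: 1

1


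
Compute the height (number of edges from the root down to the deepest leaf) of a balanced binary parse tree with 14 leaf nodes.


In a balanced binary tree with n leaves the deepest leaf is ceil(log2(n)) edges below the root.
log2(14) = 3.8074
ceil(3.8074) = 4
height (edges) = 4

4


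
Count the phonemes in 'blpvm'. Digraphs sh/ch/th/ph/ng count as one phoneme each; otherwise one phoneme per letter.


Parsing 'blpvm' greedily, digraphs first:
  'b' -> consonant phoneme (phonemes so far: 1)
  'l' -> consonant phoneme (phonemes so far: 2)
  'p' -> consonant phoneme (phonemes so far: 3)
  'v' -> consonant phoneme (phonemes so far: 4)
  'm' -> consonant phoneme (phonemes so far: 5)
Total phonemes: 5

5


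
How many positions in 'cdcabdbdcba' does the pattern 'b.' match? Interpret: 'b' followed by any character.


Pattern: b. means 'b' followed by any character.
Scanning 'cdcabdbdcba' position-by-position:
  Pos 0: window 'cd' -> no
  Pos 1: window 'dc' -> no
  Pos 2: window 'ca' -> no
  Pos 3: window 'ab' -> no
  Pos 4: window 'bd' -> MATCH
  Pos 5: window 'db' -> no
  Pos 6: window 'bd' -> MATCH
  Pos 7: window 'dc' -> no
  Pos 8: window 'cb' -> no
  Pos 9: window 'ba' -> MATCH
  Pos 10: window 'a' -> no
Total matches: 3

3


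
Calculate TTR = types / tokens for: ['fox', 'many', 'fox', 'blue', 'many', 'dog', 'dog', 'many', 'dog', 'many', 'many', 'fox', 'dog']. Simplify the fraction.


Tokens: 13
Unique types: ('blue', 'dog', 'fox', 'many') = 4
TTR = 4/13
Already in lowest terms.

4/13


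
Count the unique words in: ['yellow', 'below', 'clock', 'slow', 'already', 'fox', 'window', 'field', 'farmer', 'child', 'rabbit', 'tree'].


Listing all tokens and tracking unique types:
  Token 1: 'yellow' -> NEW (unique so far: 1)
  Token 2: 'below' -> NEW (unique so far: 2)
  Token 3: 'clock' -> NEW (unique so far: 3)
  Token 4: 'slow' -> NEW (unique so far: 4)
  Token 5: 'already' -> NEW (unique so far: 5)
  Token 6: 'fox' -> NEW (unique so far: 6)
  Token 7: 'window' -> NEW (unique so far: 7)
  Token 8: 'field' -> NEW (unique so far: 8)
  Token 9: 'farmer' -> NEW (unique so far: 9)
  Token 10: 'child' -> NEW (unique so far: 10)
  Token 11: 'rabbit' -> NEW (unique so far: 11)
  Token 12: 'tree' -> NEW (unique so far: 12)
Unique types: ('already', 'below', 'child', 'clock', 'farmer', 'field', 'fox', 'rabbit', 'slow', 'tree', 'window', 'yellow')
Vocabulary size: 12

12


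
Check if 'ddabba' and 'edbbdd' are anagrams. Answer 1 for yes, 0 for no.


Sort characters of 'ddabba': 'aabbdd'
Sort characters of 'edbbdd': 'bbddde'
Sorted forms differ -> they are NOT anagrams
Result: 0

0


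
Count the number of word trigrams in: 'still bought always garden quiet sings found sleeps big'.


Word trigrams from [9] words:
  Trigram 1: (still bought always)
  Trigram 2: (bought always garden)
  Trigram 3: (always garden quiet)
  Trigram 4: (garden quiet sings)
  Trigram 5: (quiet sings found)
  Trigram 6: (sings found sleeps)
  Trigram 7: (found sleeps big)
Total word trigrams: 9 - 2 = 7

7


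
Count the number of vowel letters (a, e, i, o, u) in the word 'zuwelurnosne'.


Scanning each character of 'zuwelurnosne':
  Position 1: 'z' -> consonant (running count: 0)
  Position 2: 'u' -> vowel (running count: 1)
  Position 3: 'w' -> consonant (running count: 1)
  Position 4: 'e' -> vowel (running count: 2)
  Position 5: 'l' -> consonant (running count: 2)
  Position 6: 'u' -> vowel (running count: 3)
  Position 7: 'r' -> consonant (running count: 3)
  Position 8: 'n' -> consonant (running count: 3)
  Position 9: 'o' -> vowel (running count: 4)
  Position 10: 's' -> consonant (running count: 4)
  Position 11: 'n' -> consonant (running count: 4)
  Position 12: 'e' -> vowel (running count: 5)
Total vowels: 5

5


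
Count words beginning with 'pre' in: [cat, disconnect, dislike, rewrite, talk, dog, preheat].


Checking each word for prefix 'pre':
  'cat' -> no (count: 0)
  'disconnect' -> no (count: 0)
  'dislike' -> no (count: 0)
  'rewrite' -> no (count: 0)
  'talk' -> no (count: 0)
  'dog' -> no (count: 0)
  'preheat' -> YES, starts with 'pre' (count: 1)
Total with prefix 'pre': 1

1


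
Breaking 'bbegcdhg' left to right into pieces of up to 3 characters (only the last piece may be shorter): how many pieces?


'bbegcdhg' has 8 characters.
Chunking with max size 3:
  Chunk 1: 'bbe' (positions 0-2)
  Chunk 2: 'gcd' (positions 3-5)
  Chunk 3: 'hg' (positions 6-7)
Total chunks: ceil(8 / 3) = 3

3


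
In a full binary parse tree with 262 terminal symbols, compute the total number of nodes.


Leaf nodes (terminals): 262
Internal nodes = n - 1 = 262 - 1 = 261
Total = leaves + internal = 262 + 261 = 523

523


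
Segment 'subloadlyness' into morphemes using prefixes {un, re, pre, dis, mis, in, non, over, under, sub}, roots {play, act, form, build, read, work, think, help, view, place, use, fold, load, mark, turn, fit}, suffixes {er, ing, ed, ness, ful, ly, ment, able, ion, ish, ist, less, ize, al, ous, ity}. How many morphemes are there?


Segmenting 'subloadlyness' against the inventory:
  'sub' -> prefix (morpheme 1)
  'load' -> root (morpheme 2)
  'ly' -> suffix (morpheme 3)
  'ness' -> suffix (morpheme 4)
Total morphemes: 4

4


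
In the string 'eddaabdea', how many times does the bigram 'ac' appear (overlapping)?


Scanning 'eddaabdea' for bigram 'ac':
  Position 0: 'ed' -> no
  Position 1: 'dd' -> no
  Position 2: 'da' -> no
  Position 3: 'aa' -> no
  Position 4: 'ab' -> no
  Position 5: 'bd' -> no
  Position 6: 'de' -> no
  Position 7: 'ea' -> no
Total matches: 0

0


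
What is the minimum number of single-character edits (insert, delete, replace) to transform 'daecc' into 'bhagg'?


Building DP table for s1='daecc' (len 5) and s2='bhagg' (len 5):
       b  h  a  g  g
    0  1  2  3  4  5
  d 1  1  2  3  4  5
  a 2  2  2  2  3  4
  e 3  3  3  3  3  4
  c 4  4  4  4  4  4
  c 5  5  5  5  5  5
Edit distance = dp[5][5] = 5

5


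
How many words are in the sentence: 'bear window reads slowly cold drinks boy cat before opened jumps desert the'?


Counting words by splitting on spaces:
  Word 1: 'bear'
  Word 2: 'window'
  Word 3: 'reads'
  Word 4: 'slowly'
  Word 5: 'cold'
  Word 6: 'drinks'
  Word 7: 'boy'
  Word 8: 'cat'
  Word 9: 'before'
  Word 10: 'opened'
  Word 11: 'jumps'
  Word 12: 'desert'
  Word 13: 'the'
Total words: 13

13


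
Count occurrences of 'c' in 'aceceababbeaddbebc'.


Scanning 'aceceababbeaddbebc' for 'c':
  Position 1: 'c' -> MATCH (count: 1)
  Position 3: 'c' -> MATCH (count: 2)
  Position 17: 'c' -> MATCH (count: 3)
Total occurrences of 'c': 3

3


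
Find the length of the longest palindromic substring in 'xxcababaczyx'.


Scanning 'xxcababaczyx' for palindromic substrings.
Substring at positions 2-8: 'cababac'.
Check: reverse('cababac') = 'cababac' -> palindrome confirmed.
Neighbouring characters ('x' / 'z') break symmetry, so it cannot extend further.
No longer palindromic substring exists; longest length = 7

7


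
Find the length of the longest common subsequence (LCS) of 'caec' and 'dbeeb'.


DP table for LCS of 'caec' and 'dbeeb':
       d  b  e  e  b
    0  0  0  0  0  0
  c 0  0  0  0  0  0
  a 0  0  0  0  0  0
  e 0  0  0  1  1  1
  c 0  0  0  1  1  1
LCS: 'e'
LCS length = 1

1


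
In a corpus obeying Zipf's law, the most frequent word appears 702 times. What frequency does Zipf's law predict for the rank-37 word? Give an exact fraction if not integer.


Zipf's law: freq(rank) = f1 / rank
f1 = 702, rank = 37
freq = 702 / 37
GCD(702, 37) = 1
Simplified: 702/37

702/37


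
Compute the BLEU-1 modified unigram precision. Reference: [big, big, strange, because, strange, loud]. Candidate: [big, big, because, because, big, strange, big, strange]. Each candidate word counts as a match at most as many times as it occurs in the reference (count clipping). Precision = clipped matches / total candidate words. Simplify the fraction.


Reference word counts: {'because': 1, 'big': 2, 'loud': 1, 'strange': 2}
Checking each candidate word (with clipping):
  'big' -> in reference (ref count 2, used 1/2) -> match (matches: 1)
  'big' -> in reference (ref count 2, used 2/2) -> match (matches: 2)
  'because' -> in reference (ref count 1, used 1/1) -> match (matches: 3)
  'because' -> ref count 1 already used up (1/1) -> clipped, no match (matches: 3)
  'big' -> ref count 2 already used up (2/2) -> clipped, no match (matches: 3)
  'strange' -> in reference (ref count 2, used 1/2) -> match (matches: 4)
  'big' -> ref count 2 already used up (2/2) -> clipped, no match (matches: 4)
  'strange' -> in reference (ref count 2, used 2/2) -> match (matches: 5)
Clipped matches: 5, Candidate length: 8
Precision = 5/8

5/8


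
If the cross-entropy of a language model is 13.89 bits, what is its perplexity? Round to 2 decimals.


Perplexity formula: PP = 2^H
H = 13.89
PP = 2^13.89
Decompose: 2^13.89 = 2^13 * 2^0.89
2^13 = 8192, 2^0.89 ~ 1.8531761
PP ~ 8192 * 1.8531761 = 15181.2186112
Rounded to 2 decimals: 15181.22

15181.22


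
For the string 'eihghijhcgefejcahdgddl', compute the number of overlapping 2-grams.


String 'eihghijhcgefejcahdgddl' has length L = 22.
Number of overlapping n-grams = L - n + 1
Substituting: 22 - 2 + 1 = 21

21


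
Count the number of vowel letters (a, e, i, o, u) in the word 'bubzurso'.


Scanning each character of 'bubzurso':
  Position 1: 'b' -> consonant (running count: 0)
  Position 2: 'u' -> vowel (running count: 1)
  Position 3: 'b' -> consonant (running count: 1)
  Position 4: 'z' -> consonant (running count: 1)
  Position 5: 'u' -> vowel (running count: 2)
  Position 6: 'r' -> consonant (running count: 2)
  Position 7: 's' -> consonant (running count: 2)
  Position 8: 'o' -> vowel (running count: 3)
Total vowels: 3

3


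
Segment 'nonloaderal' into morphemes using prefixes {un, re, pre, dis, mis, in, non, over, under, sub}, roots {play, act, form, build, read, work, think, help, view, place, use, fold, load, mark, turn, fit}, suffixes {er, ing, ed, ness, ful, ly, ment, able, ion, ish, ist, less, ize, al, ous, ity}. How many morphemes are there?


Segmenting 'nonloaderal' against the inventory:
  'non' -> prefix (morpheme 1)
  'load' -> root (morpheme 2)
  'er' -> suffix (morpheme 3)
  'al' -> suffix (morpheme 4)
Total morphemes: 4

4


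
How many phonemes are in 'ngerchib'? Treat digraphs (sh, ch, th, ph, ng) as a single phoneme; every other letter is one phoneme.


Parsing 'ngerchib' greedily, digraphs first:
  'ng' -> digraph (1 consonant phoneme) (phonemes so far: 1)
  'e' -> vowel phoneme (phonemes so far: 2)
  'r' -> consonant phoneme (phonemes so far: 3)
  'ch' -> digraph (1 consonant phoneme) (phonemes so far: 4)
  'i' -> vowel phoneme (phonemes so far: 5)
  'b' -> consonant phoneme (phonemes so far: 6)
Total phonemes: 6

6


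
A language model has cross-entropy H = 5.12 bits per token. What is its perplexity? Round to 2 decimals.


Perplexity formula: PP = 2^H
H = 5.12
PP = 2^5.12
Decompose: 2^5.12 = 2^5 * 2^0.12
2^5 = 32, 2^0.12 ~ 1.0867349
PP ~ 32 * 1.0867349 = 34.7755168
Rounded to 2 decimals: 34.78

34.78


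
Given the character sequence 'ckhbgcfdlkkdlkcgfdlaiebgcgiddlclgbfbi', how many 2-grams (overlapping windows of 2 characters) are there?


String 'ckhbgcfdlkkdlkcgfdlaiebgcgiddlclgbfbi' has length L = 37.
Number of overlapping n-grams = L - n + 1
Substituting: 37 - 2 + 1 = 36

36


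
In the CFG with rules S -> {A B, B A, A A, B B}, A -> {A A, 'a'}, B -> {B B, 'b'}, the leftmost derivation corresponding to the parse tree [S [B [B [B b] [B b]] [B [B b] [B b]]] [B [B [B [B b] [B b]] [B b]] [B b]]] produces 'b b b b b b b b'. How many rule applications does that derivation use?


Every bracketed nonterminal node [X ...] in the tree is produced by exactly one rule application.
Reading the tree off as a leftmost derivation:
  Step 1: S  =>  B B   (applied S -> B B)
  Step 2: B B  =>  B B B   (applied B -> B B)
  Step 3: B B B  =>  B B B B   (applied B -> B B)
  Step 4: B B B B  =>  b B B B   (applied B -> b)
  Step 5: b B B B  =>  b b B B   (applied B -> b)
  Step 6: b b B B  =>  b b B B B   (applied B -> B B)
  Step 7: b b B B B  =>  b b b B B   (applied B -> b)
  Step 8: b b b B B  =>  b b b b B   (applied B -> b)
  Step 9: b b b b B  =>  b b b b B B   (applied B -> B B)
  Step 10: b b b b B B  =>  b b b b B B B   (applied B -> B B)
  Step 11: b b b b B B B  =>  b b b b B B B B   (applied B -> B B)
  Step 12: b b b b B B B B  =>  b b b b b B B B   (applied B -> b)
  Step 13: b b b b b B B B  =>  b b b b b b B B   (applied B -> b)
  Step 14: b b b b b b B B  =>  b b b b b b b B   (applied B -> b)
  Step 15: b b b b b b b B  =>  b b b b b b b b   (applied B -> b)
Final yield: b b b b b b b b
Total rewrite steps: 15

15


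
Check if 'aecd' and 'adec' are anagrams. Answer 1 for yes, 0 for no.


Sort characters of 'aecd': 'acde'
Sort characters of 'adec': 'acde'
Sorted forms match -> they ARE anagrams
Result: 1

1


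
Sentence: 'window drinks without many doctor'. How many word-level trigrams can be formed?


Word trigrams from [5] words:
  Trigram 1: (window drinks without)
  Trigram 2: (drinks without many)
  Trigram 3: (without many doctor)
Total word trigrams: 5 - 2 = 3

3


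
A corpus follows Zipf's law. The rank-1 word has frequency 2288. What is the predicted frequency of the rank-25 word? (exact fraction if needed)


Zipf's law: freq(rank) = f1 / rank
f1 = 2288, rank = 25
freq = 2288 / 25
GCD(2288, 25) = 1
Simplified: 2288/25

2288/25


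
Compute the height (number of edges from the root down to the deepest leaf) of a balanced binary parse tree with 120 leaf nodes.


In a balanced binary tree with n leaves the deepest leaf is ceil(log2(n)) edges below the root.
log2(120) = 6.9069
ceil(6.9069) = 7
height (edges) = 7

7


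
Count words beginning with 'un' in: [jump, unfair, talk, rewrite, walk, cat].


Checking each word for prefix 'un':
  'jump' -> no (count: 0)
  'unfair' -> YES, starts with 'un' (count: 1)
  'talk' -> no (count: 1)
  'rewrite' -> no (count: 1)
  'walk' -> no (count: 1)
  'cat' -> no (count: 1)
Total with prefix 'un': 1

1


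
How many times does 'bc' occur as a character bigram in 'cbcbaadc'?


Scanning 'cbcbaadc' for bigram 'bc':
  Position 0: 'cb' -> no
  Position 1: 'bc' -> MATCH
  Position 2: 'cb' -> no
  Position 3: 'ba' -> no
  Position 4: 'aa' -> no
  Position 5: 'ad' -> no
  Position 6: 'dc' -> no
Total matches: 1

1


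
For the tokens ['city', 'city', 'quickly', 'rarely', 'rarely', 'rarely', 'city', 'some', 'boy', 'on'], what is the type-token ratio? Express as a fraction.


Tokens: 10
Unique types: ('boy', 'city', 'on', 'quickly', 'rarely', 'some') = 6
TTR = 6/10
Simplify: divide both by 2 -> 3/5
TTR = 3/5

3/5


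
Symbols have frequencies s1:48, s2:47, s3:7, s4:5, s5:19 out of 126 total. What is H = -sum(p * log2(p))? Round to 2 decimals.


Computing entropy H = -sum(p_i * log2(p_i)):
  s1: p = 48/126 = 0.3810, -p*log2(p) = 0.5304
  s2: p = 47/126 = 0.3730, -p*log2(p) = 0.5307
  s3: p = 7/126 = 0.0556, -p*log2(p) = 0.2317
  s4: p = 5/126 = 0.0397, -p*log2(p) = 0.1847
  s5: p = 19/126 = 0.1508, -p*log2(p) = 0.4116
H = sum of terms = 1.8891
Rounded to 2 decimals: 1.89

1.89


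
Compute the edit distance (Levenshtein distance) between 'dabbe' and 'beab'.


Building DP table for s1='dabbe' (len 5) and s2='beab' (len 4):
       b  e  a  b
    0  1  2  3  4
  d 1  1  2  3  4
  a 2  2  2  2  3
  b 3  2  3  3  2
  b 4  3  3  4  3
  e 5  4  3  4  4
Edit distance = dp[5][4] = 4

4


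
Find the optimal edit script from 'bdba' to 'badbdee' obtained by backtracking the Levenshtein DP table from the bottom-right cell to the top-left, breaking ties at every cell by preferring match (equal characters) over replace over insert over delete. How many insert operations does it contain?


Edit distance = 4. Backtracking from cell (4, 7) with preference match > replace > insert > delete,
then listing the resulting alignment 'bdba' -> 'badbdee' left to right:
  Step 1: keep 'b'
  Step 2: insert 'a' [insertion #1]
  Step 3: keep 'd'
  Step 4: keep 'b'
  Step 5: insert 'd' [insertion #2]
  Step 6: insert 'e' [insertion #3]
  Step 7: replace a->e
Total insertions: 3

3


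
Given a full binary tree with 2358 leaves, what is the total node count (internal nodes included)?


Leaf nodes (terminals): 2358
Internal nodes = n - 1 = 2358 - 1 = 2357
Total = leaves + internal = 2358 + 2357 = 4715

4715


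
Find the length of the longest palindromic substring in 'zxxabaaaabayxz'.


Scanning 'zxxabaaaabayxz' for palindromic substrings.
Substring at positions 3-10: 'abaaaaba'.
Check: reverse('abaaaaba') = 'abaaaaba' -> palindrome confirmed.
Neighbouring characters ('x' / 'y') break symmetry, so it cannot extend further.
No longer palindromic substring exists; longest length = 8

8


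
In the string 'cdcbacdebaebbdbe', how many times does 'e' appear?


Scanning 'cdcbacdebaebbdbe' for 'e':
  Position 7: 'e' -> MATCH (count: 1)
  Position 10: 'e' -> MATCH (count: 2)
  Position 15: 'e' -> MATCH (count: 3)
Total occurrences of 'e': 3

3


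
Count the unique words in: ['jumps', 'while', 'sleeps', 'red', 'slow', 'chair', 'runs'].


Listing all tokens and tracking unique types:
  Token 1: 'jumps' -> NEW (unique so far: 1)
  Token 2: 'while' -> NEW (unique so far: 2)
  Token 3: 'sleeps' -> NEW (unique so far: 3)
  Token 4: 'red' -> NEW (unique so far: 4)
  Token 5: 'slow' -> NEW (unique so far: 5)
  Token 6: 'chair' -> NEW (unique so far: 6)
  Token 7: 'runs' -> NEW (unique so far: 7)
Unique types: ('chair', 'jumps', 'red', 'runs', 'sleeps', 'slow', 'while')
Vocabulary size: 7

7


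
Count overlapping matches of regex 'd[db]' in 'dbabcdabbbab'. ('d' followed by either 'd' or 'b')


Pattern: d[db] means 'd' followed by either 'd' or 'b'.
Scanning 'dbabcdabbbab' position-by-position:
  Pos 0: window 'db' -> MATCH
  Pos 1: window 'ba' -> no
  Pos 2: window 'ab' -> no
  Pos 3: window 'bc' -> no
  Pos 4: window 'cd' -> no
  Pos 5: window 'da' -> no
  Pos 6: window 'ab' -> no
  Pos 7: window 'bb' -> no
  Pos 8: window 'bb' -> no
  Pos 9: window 'ba' -> no
  Pos 10: window 'ab' -> no
  Pos 11: window 'b' -> no
Total matches: 1

1


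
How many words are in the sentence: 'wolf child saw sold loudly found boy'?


Counting words by splitting on spaces:
  Word 1: 'wolf'
  Word 2: 'child'
  Word 3: 'saw'
  Word 4: 'sold'
  Word 5: 'loudly'
  Word 6: 'found'
  Word 7: 'boy'
Total words: 7

7


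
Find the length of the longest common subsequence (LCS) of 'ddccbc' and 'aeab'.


DP table for LCS of 'ddccbc' and 'aeab':
       a  e  a  b
    0  0  0  0  0
  d 0  0  0  0  0
  d 0  0  0  0  0
  c 0  0  0  0  0
  c 0  0  0  0  0
  b 0  0  0  0  1
  c 0  0  0  0  1
LCS: 'b'
LCS length = 1

1


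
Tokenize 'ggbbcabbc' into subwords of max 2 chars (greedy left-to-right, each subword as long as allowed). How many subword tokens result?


'ggbbcabbc' has 9 characters.
Chunking with max size 2:
  Chunk 1: 'gg' (positions 0-1)
  Chunk 2: 'bb' (positions 2-3)
  Chunk 3: 'ca' (positions 4-5)
  Chunk 4: 'bb' (positions 6-7)
  Chunk 5: 'c' (positions 8-8)
Total chunks: ceil(9 / 2) = 5

5


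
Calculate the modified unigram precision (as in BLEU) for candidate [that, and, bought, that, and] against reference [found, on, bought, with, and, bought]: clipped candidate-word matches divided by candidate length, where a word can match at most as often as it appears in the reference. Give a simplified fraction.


Reference word counts: {'and': 1, 'bought': 2, 'found': 1, 'on': 1, 'with': 1}
Checking each candidate word (with clipping):
  'that' -> not in reference -> no match (matches: 0)
  'and' -> in reference (ref count 1, used 1/1) -> match (matches: 1)
  'bought' -> in reference (ref count 2, used 1/2) -> match (matches: 2)
  'that' -> not in reference -> no match (matches: 2)
  'and' -> ref count 1 already used up (1/1) -> clipped, no match (matches: 2)
Clipped matches: 2, Candidate length: 5
Precision = 2/5

2/5


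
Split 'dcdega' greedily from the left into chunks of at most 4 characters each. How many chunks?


'dcdega' has 6 characters.
Chunking with max size 4:
  Chunk 1: 'dcde' (positions 0-3)
  Chunk 2: 'ga' (positions 4-5)
Total chunks: ceil(6 / 4) = 2

2


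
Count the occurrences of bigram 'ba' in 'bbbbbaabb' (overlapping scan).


Scanning 'bbbbbaabb' for bigram 'ba':
  Position 0: 'bb' -> no
  Position 1: 'bb' -> no
  Position 2: 'bb' -> no
  Position 3: 'bb' -> no
  Position 4: 'ba' -> MATCH
  Position 5: 'aa' -> no
  Position 6: 'ab' -> no
  Position 7: 'bb' -> no
Total matches: 1

1


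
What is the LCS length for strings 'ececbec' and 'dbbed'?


DP table for LCS of 'ececbec' and 'dbbed':
       d  b  b  e  d
    0  0  0  0  0  0
  e 0  0  0  0  1  1
  c 0  0  0  0  1  1
  e 0  0  0  0  1  1
  c 0  0  0  0  1  1
  b 0  0  1  1  1  1
  e 0  0  1  1  2  2
  c 0  0  1  1  2  2
LCS: 'be'
LCS length = 2

2


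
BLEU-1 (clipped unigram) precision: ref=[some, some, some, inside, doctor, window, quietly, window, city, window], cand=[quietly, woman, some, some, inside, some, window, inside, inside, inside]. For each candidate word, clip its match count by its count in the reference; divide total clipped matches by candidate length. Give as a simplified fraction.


Reference word counts: {'city': 1, 'doctor': 1, 'inside': 1, 'quietly': 1, 'some': 3, 'window': 3}
Checking each candidate word (with clipping):
  'quietly' -> in reference (ref count 1, used 1/1) -> match (matches: 1)
  'woman' -> not in reference -> no match (matches: 1)
  'some' -> in reference (ref count 3, used 1/3) -> match (matches: 2)
  'some' -> in reference (ref count 3, used 2/3) -> match (matches: 3)
  'inside' -> in reference (ref count 1, used 1/1) -> match (matches: 4)
  'some' -> in reference (ref count 3, used 3/3) -> match (matches: 5)
  'window' -> in reference (ref count 3, used 1/3) -> match (matches: 6)
  'inside' -> ref count 1 already used up (1/1) -> clipped, no match (matches: 6)
  'inside' -> ref count 1 already used up (1/1) -> clipped, no match (matches: 6)
  'inside' -> ref count 1 already used up (1/1) -> clipped, no match (matches: 6)
Clipped matches: 6, Candidate length: 10
Precision = 6/10 = 3/5

3/5


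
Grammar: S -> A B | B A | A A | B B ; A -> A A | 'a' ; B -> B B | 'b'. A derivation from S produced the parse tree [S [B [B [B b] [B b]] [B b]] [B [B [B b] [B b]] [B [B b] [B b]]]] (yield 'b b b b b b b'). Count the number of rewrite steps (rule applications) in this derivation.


Every bracketed nonterminal node [X ...] in the tree is produced by exactly one rule application.
Reading the tree off as a leftmost derivation:
  Step 1: S  =>  B B   (applied S -> B B)
  Step 2: B B  =>  B B B   (applied B -> B B)
  Step 3: B B B  =>  B B B B   (applied B -> B B)
  Step 4: B B B B  =>  b B B B   (applied B -> b)
  Step 5: b B B B  =>  b b B B   (applied B -> b)
  Step 6: b b B B  =>  b b b B   (applied B -> b)
  Step 7: b b b B  =>  b b b B B   (applied B -> B B)
  Step 8: b b b B B  =>  b b b B B B   (applied B -> B B)
  Step 9: b b b B B B  =>  b b b b B B   (applied B -> b)
  Step 10: b b b b B B  =>  b b b b b B   (applied B -> b)
  Step 11: b b b b b B  =>  b b b b b B B   (applied B -> B B)
  Step 12: b b b b b B B  =>  b b b b b b B   (applied B -> b)
  Step 13: b b b b b b B  =>  b b b b b b b   (applied B -> b)
Final yield: b b b b b b b
Total rewrite steps: 13

13


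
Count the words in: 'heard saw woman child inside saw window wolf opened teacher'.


Counting words by splitting on spaces:
  Word 1: 'heard'
  Word 2: 'saw'
  Word 3: 'woman'
  Word 4: 'child'
  Word 5: 'inside'
  Word 6: 'saw'
  Word 7: 'window'
  Word 8: 'wolf'
  Word 9: 'opened'
  Word 10: 'teacher'
Total words: 10

10


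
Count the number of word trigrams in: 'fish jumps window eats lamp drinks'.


Word trigrams from [6] words:
  Trigram 1: (fish jumps window)
  Trigram 2: (jumps window eats)
  Trigram 3: (window eats lamp)
  Trigram 4: (eats lamp drinks)
Total word trigrams: 6 - 2 = 4

4


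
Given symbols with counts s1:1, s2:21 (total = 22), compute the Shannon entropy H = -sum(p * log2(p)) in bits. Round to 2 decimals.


Computing entropy H = -sum(p_i * log2(p_i)):
  s1: p = 1/22 = 0.0455, -p*log2(p) = 0.2027
  s2: p = 21/22 = 0.9545, -p*log2(p) = 0.0641
H = sum of terms = 0.2668
Rounded to 2 decimals: 0.27

0.27


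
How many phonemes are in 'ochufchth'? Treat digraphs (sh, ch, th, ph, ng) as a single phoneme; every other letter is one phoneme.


Parsing 'ochufchth' greedily, digraphs first:
  'o' -> vowel phoneme (phonemes so far: 1)
  'ch' -> digraph (1 consonant phoneme) (phonemes so far: 2)
  'u' -> vowel phoneme (phonemes so far: 3)
  'f' -> consonant phoneme (phonemes so far: 4)
  'ch' -> digraph (1 consonant phoneme) (phonemes so far: 5)
  'th' -> digraph (1 consonant phoneme) (phonemes so far: 6)
Total phonemes: 6

6


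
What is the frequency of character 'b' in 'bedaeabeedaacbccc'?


Scanning 'bedaeabeedaacbccc' for 'b':
  Position 0: 'b' -> MATCH (count: 1)
  Position 6: 'b' -> MATCH (count: 2)
  Position 13: 'b' -> MATCH (count: 3)
Total occurrences of 'b': 3

3


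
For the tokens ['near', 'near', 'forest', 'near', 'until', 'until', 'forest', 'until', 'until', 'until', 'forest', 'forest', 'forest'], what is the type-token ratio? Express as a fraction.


Tokens: 13
Unique types: ('forest', 'near', 'until') = 3
TTR = 3/13
Already in lowest terms.

3/13


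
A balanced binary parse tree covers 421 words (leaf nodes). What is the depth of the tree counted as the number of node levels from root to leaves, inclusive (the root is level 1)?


In a balanced binary tree with n leaves the deepest leaf is ceil(log2(n)) edges below the root,
so counting node levels inclusive of root and leaves gives ceil(log2(n)) + 1 levels.
log2(421) = 8.7177
ceil(8.7177) = 9
levels = 9 + 1 = 10

10


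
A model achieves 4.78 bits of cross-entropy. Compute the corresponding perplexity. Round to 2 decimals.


Perplexity formula: PP = 2^H
H = 4.78
PP = 2^4.78
Decompose: 2^4.78 = 2^4 * 2^0.78
2^4 = 16, 2^0.78 ~ 1.7171309
PP ~ 16 * 1.7171309 = 27.4740944
Rounded to 2 decimals: 27.47

27.47


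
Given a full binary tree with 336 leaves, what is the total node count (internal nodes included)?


Leaf nodes (terminals): 336
Internal nodes = n - 1 = 336 - 1 = 335
Total = leaves + internal = 336 + 335 = 671

671


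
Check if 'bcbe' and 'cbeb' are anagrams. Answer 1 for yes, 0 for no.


Sort characters of 'bcbe': 'bbce'
Sort characters of 'cbeb': 'bbce'
Sorted forms match -> they ARE anagrams
Result: 1

1


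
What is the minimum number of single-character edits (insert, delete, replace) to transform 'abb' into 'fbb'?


Building DP table for s1='abb' (len 3) and s2='fbb' (len 3):
       f  b  b
    0  1  2  3
  a 1  1  2  3
  b 2  2  1  2
  b 3  3  2  1
Edit distance = dp[3][3] = 1

1


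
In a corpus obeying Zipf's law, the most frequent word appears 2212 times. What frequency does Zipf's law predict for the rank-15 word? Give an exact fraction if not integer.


Zipf's law: freq(rank) = f1 / rank
f1 = 2212, rank = 15
freq = 2212 / 15
GCD(2212, 15) = 1
Simplified: 2212/15

2212/15


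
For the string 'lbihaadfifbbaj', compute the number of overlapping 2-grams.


String 'lbihaadfifbbaj' has length L = 14.
Number of overlapping n-grams = L - n + 1
Substituting: 14 - 2 + 1 = 13

13


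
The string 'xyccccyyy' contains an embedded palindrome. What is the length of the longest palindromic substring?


Scanning 'xyccccyyy' for palindromic substrings.
Substring at positions 1-6: 'yccccy'.
Check: reverse('yccccy') = 'yccccy' -> palindrome confirmed.
Neighbouring characters ('x' / 'y') break symmetry, so it cannot extend further.
No longer palindromic substring exists; longest length = 6

6


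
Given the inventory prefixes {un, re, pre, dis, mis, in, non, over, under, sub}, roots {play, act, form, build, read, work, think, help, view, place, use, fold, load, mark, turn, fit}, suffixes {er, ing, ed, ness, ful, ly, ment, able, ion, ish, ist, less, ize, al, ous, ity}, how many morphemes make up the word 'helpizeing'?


Segmenting 'helpizeing' against the inventory:
  'help' -> root (morpheme 1)
  'ize' -> suffix (morpheme 2)
  'ing' -> suffix (morpheme 3)
Total morphemes: 3

3
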